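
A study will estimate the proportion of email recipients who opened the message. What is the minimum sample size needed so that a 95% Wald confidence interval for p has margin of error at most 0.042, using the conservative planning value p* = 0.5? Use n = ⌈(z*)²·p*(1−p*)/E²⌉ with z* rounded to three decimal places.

For 95% confidence, z* = 1.960.
p*(1−p*) = 0.2500.
Required n before rounding: 3.841600 × 0.2500 / 0.042² = 544.444.
Rounding up, n = 545.

n = 545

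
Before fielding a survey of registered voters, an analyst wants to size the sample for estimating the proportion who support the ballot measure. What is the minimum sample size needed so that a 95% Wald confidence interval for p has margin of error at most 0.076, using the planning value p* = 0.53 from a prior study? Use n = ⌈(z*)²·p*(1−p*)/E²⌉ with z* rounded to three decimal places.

z* = 1.960 at the 95% level.
p*(1−p*) = 0.2491.
Required n before rounding: 3.841600 × 0.2491 / 0.076² = 165.676.
⌈165.676⌉ = 166.

n = 166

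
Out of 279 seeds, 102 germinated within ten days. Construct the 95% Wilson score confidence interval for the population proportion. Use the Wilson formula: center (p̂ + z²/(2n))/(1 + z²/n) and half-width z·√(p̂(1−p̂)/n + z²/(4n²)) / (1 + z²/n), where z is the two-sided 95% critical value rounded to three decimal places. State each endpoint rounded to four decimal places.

p̂ = 102/279 = 0.36559; z = 1.960, so z² = 3.841600.
Denominator 1 + z²/n = 1 + 3.841600/279 = 1.013769.
Adjusted center: (0.36559 + z²/(2n))/1.013769 = 0.36742.
Radicand: p̂(1−p̂)/n + z²/(4n²) = 0.000831306 + 0.000012338 = 0.000843644.
Half-width = z·√(radicand)/denom = 1.960·0.029046/1.013769 = 0.05616.
So the interval runs from 0.3113 to 0.4236.

(0.3113, 0.4236)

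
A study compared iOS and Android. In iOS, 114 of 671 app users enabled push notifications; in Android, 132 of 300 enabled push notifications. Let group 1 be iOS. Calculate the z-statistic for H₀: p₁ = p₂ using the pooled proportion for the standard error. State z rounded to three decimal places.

Sample proportions: p̂₁ = 114/671 = 0.16990 and p̂₂ = 132/300 = 0.44000.
Pooling: p̂ = 246/971 = 0.25335.
Pooled SE = √[0.1891623·0.00482365] ≈ 0.030207.
z = (p̂₁ − p̂₂)/SE = (0.16990 − 0.44000)/0.030207 = -0.27010/0.030207 = -8.942.

z = -8.942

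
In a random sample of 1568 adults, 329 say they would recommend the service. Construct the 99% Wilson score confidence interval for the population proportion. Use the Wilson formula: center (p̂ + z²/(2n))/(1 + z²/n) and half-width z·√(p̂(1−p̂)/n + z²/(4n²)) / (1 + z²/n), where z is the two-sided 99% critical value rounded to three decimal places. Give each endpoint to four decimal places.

p̂ = 329/1568 = 0.20982; z = 2.576, so z² = 6.635776.
Denominator 1 + z²/n = 1 + 6.635776/1568 = 1.004232.
Center = (0.20982 + 0.002116)/1.004232 = 0.21104.
Radicand: p̂(1−p̂)/n + z²/(4n²) = 0.000105737 + 0.000000675 = 0.000106412.
Half-width = 2.576·√0.000106412/1.004232 = 0.02646.
Interval: 0.21104 ± 0.02646 → (0.1846, 0.2375).

(0.1846, 0.2375)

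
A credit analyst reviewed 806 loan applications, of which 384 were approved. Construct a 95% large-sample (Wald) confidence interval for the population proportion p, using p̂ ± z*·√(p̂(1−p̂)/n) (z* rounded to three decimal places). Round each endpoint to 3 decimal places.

(0.442, 0.511)

With x = 384 successes in n = 806, p̂ = 0.47643.
SE(p̂) = √(0.47643·0.52357/806) = 0.017592.
z* = 1.960 at the 95% level.
Margin of error: 1.960 × 0.017592 = 0.03448.
So the interval runs from 0.442 to 0.511.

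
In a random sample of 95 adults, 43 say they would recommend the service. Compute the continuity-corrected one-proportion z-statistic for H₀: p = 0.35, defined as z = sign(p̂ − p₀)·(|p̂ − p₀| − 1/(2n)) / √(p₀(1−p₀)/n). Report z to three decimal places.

z = 1.990

The sample proportion is 43/95 = 0.45263. p̂ − p₀ = 0.102632.
1/(2n) = 0.005263.
Corrected numerator: |0.102632| − 0.005263 = 0.097369.
SE₀ = √(0.35·0.65/95) = 0.048936.
z = +0.097369/0.048936 = 1.990.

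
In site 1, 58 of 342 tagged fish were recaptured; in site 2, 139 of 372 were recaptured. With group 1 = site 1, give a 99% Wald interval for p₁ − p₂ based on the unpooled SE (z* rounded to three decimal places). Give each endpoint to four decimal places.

p̂₁ = 0.16959, p̂₂ = 0.37366, so the observed difference is -0.20407.
SE = √(0.000411783 + 0.000629132) = √0.001040915 = 0.032263.
For 99% confidence, z* = 2.576. Margin of error = 0.08311.
Interval: -0.20407 ± 0.08311 → (-0.2872, -0.1210).

(-0.2872, -0.1210)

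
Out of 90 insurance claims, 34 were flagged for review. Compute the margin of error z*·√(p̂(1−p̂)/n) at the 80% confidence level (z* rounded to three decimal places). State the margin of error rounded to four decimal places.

ME = 0.0655

With x = 34 successes in n = 90, p̂ = 0.37778.
SE(p̂) = √(0.37778·0.62222/90) = 0.051106.
For 80% confidence, z* = 1.282.
Margin of error = z*·SE = 1.282 × 0.051106 = 0.0655.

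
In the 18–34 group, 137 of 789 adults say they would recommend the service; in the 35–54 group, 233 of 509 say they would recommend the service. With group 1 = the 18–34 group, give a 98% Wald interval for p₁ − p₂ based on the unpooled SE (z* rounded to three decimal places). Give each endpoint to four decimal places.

p̂₁ = 137/789 = 0.17364, p̂₂ = 233/509 = 0.45776; p̂₁ − p̂₂ = -0.28412.
Unpooled SE = √(p̂₁(1−p̂₁)/n₁ + p̂₂(1−p̂₂)/n₂) = √(0.000181860 + 0.000487654) = 0.025875.
The 98% critical value is z* = 2.326. Margin of error = 0.06019.
CI: -0.28412 ± 0.06019 = (-0.3443, -0.2239).

(-0.3443, -0.2239)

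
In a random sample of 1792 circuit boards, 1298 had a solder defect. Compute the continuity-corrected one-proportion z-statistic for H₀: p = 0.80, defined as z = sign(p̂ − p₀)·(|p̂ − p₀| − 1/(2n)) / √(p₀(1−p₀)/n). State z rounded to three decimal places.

z = -7.979

The sample proportion is 1298/1792 = 0.72433. p̂ − p₀ = -0.075670.
1/(2n) = 0.000279.
Corrected numerator: |-0.075670| − 0.000279 = 0.075391.
Null standard error: √(0.80·0.20/1792) = √0.000089286 = 0.009449.
z = −0.075391/0.009449 = -7.979.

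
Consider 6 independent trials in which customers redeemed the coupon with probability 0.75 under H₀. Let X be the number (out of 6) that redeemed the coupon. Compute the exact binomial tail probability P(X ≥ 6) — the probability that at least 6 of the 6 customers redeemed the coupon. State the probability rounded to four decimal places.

P = 0.1780

X ~ Binomial(n=6, p=0.75).
P(X ≥ 6) = C(6,6)·0.75^6·0.25^0.
= 0.177979 = 0.1780.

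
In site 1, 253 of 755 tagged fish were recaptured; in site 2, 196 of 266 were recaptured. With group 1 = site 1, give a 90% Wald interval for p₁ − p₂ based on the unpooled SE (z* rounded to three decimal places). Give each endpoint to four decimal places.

(-0.4544, -0.3491)

p̂₁ = 253/755 = 0.33510, p̂₂ = 196/266 = 0.73684; p̂₁ − p̂₂ = -0.40174.
Unpooled SE = √(p̂₁(1−p̂₁)/n₁ + p̂₂(1−p̂₂)/n₂) = √(0.000295110 + 0.000728969) = 0.032001.
For 90% confidence, z* = 1.645. Margin of error = 0.05264.
CI: -0.40174 ± 0.05264 = (-0.4544, -0.3491).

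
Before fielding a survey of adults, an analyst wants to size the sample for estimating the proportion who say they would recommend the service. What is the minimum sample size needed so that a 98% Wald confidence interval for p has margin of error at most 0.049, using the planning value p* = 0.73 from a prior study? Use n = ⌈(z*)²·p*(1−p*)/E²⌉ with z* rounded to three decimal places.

For 98% confidence, z* = 2.326.
p*(1−p*) = 0.73·0.27 = 0.1971.
Required n before rounding: 5.410276 × 0.1971 / 0.049² = 444.134.
Rounding up, n = 445.

n = 445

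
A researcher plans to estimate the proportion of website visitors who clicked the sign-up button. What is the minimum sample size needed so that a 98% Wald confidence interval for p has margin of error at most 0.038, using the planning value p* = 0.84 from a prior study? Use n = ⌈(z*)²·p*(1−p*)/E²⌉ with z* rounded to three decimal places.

For 98% confidence, z* = 2.326.
p*(1−p*) = 0.84·0.16 = 0.1344.
Required n before rounding: 5.410276 × 0.1344 / 0.038² = 503.560.
Rounding up, n = 504.

n = 504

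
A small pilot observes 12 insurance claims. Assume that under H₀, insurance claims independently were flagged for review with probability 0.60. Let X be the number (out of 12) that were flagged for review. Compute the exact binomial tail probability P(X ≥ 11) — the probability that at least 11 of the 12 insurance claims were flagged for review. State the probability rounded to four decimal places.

P = 0.0196

X is binomial with n = 12 and p = 0.60.
P(X ≥ 11) = C(12,11)·0.60^11·0.40^1 + C(12,12)·0.60^12·0.40^0.
= 0.017414 + 0.002177 = 0.0196.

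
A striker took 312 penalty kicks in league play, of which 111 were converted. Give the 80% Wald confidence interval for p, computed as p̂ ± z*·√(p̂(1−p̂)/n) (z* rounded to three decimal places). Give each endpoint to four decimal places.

(0.3210, 0.3905)

p̂ = 111/312 = 0.35577.
SE = √(p̂(1−p̂)/n) = √(0.229197/312) = 0.027104.
For 80% confidence, z* = 1.282.
Margin = 1.282·0.027104 = 0.03475.
CI: 0.35577 ± 0.03475 = (0.3210, 0.3905).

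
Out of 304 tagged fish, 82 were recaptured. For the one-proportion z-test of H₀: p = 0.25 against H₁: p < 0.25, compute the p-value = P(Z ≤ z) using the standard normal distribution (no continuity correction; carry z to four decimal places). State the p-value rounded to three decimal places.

p-value = 0.787

p̂ = 82/304 = 0.26974.
SE₀ = √(0.25·0.75/304) = 0.024835.
z = (p̂ − p₀)/SE = (82/304 − 0.25)/0.024835 ≈ 0.7947.
p-value = P(Z ≤ z) with z = 0.7947 → 0.787.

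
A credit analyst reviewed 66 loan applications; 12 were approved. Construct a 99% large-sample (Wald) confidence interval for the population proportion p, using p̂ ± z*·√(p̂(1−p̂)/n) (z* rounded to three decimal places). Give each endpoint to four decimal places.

With x = 12 successes in n = 66, p̂ = 0.18182.
Standard error of p̂: √(0.148760/66) = √0.002253944 = 0.047476.
For 99% confidence, z* = 2.576.
Margin = 2.576·0.047476 = 0.12230.
So the interval runs from 0.0595 to 0.3041.

(0.0595, 0.3041)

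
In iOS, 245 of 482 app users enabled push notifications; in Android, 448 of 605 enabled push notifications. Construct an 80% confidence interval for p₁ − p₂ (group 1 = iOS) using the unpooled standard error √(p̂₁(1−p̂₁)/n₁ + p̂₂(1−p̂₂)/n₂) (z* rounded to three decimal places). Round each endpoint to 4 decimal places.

(-0.2693, -0.1951)

p̂₁ = 245/482 = 0.50830, p̂₂ = 448/605 = 0.74050; p̂₁ − p̂₂ = -0.23220.
Unpooled SE = √(p̂₁(1−p̂₁)/n₁ + p̂₂(1−p̂₂)/n₂) = √(0.000518529 + 0.000317623) = 0.028916.
z* = 1.282 at the 80% level. Margin = 1.282·0.028916 = 0.03707.
So the interval runs from -0.2693 to -0.1951.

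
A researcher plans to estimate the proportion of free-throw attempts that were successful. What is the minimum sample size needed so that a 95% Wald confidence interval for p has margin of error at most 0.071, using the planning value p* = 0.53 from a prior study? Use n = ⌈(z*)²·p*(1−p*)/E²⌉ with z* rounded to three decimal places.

n = 190

For 95% confidence, z* = 1.960.
p*(1−p*) = 0.53·0.47 = 0.2491.
(z*)²·p*(1−p*)/E² = 3.841600·0.2491/0.005041 = 189.832.
Rounding up, n = 190.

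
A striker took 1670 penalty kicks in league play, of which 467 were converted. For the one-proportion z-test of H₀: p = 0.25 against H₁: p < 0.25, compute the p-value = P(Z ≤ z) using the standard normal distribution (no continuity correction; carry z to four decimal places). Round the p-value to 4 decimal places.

Sample proportion p̂ = 467/1670 = 0.27964.
Under H₀, SE = √(p₀(1−p₀)/n) = √(0.25·0.75/1670) = √0.000112275 = 0.010596.
z = (p̂ − p₀)/SE = (467/1670 − 0.25)/0.010596 ≈ 2.7973.
From the standard normal, P(Z ≤ z) = 0.9974.

p-value = 0.9974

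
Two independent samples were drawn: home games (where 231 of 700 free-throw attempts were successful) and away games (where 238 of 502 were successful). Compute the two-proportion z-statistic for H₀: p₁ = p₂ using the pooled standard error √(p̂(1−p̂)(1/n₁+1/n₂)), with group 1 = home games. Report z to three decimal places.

Sample proportions: p̂₁ = 231/700 = 0.33000 and p̂₂ = 238/502 = 0.47410.
Pooling: p̂ = 469/1202 = 0.39018.
SE = √[p̂(1−p̂)(1/n₁+1/n₂)] = √[0.39018·0.60982·(1/700+1/502)] ≈ 0.028529.
z = (p̂₁ − p̂₂)/SE = (0.33000 − 0.47410)/0.028529 = -0.14410/0.028529 = -5.051.

z = -5.051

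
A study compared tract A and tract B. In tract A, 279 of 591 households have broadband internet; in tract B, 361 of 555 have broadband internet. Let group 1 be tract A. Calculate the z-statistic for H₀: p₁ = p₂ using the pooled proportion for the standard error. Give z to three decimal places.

Sample proportions: p̂₁ = 279/591 = 0.47208 and p̂₂ = 361/555 = 0.65045.
Pooled p̂ = (279+361)/(591+555) = 640/1146 = 0.55846.
Pooled SE = √[0.2465819·0.00349385] ≈ 0.029352.
z = -0.17837/0.029352 = -6.077.

z = -6.077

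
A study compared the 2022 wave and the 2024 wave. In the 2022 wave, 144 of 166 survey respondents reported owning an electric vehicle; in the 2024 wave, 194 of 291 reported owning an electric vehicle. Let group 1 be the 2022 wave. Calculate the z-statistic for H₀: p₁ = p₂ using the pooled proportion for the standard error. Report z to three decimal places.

p̂₁ = 144/166 = 0.86747, p̂₂ = 194/291 = 0.66667.
Pooled p̂ = (144+194)/(166+291) = 338/457 = 0.73961.
Pooled SE = √[0.1925889·0.00946052] ≈ 0.042685.
z = 0.20080/0.042685 = 4.704.

z = 4.704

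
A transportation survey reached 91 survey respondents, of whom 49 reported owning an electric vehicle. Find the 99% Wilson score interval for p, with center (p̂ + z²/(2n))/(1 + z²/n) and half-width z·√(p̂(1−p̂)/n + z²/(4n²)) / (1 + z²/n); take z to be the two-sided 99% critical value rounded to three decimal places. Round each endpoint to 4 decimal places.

(0.4059, 0.6658)

Here p̂ = 49/91 = 0.53846 and z = 2.576 (z² = 6.635776).
1 + z²/n = 1.072921.
Center = (0.53846 + 0.036460)/1.072921 = 0.53585.
Radicand: p̂(1−p̂)/n + z²/(4n²) = 0.002730997 + 0.000200331 = 0.002931328.
Half-width = 2.576·√0.002931328/1.072921 = 0.12999.
CI: 0.53585 ± 0.12999 = (0.4059, 0.6658).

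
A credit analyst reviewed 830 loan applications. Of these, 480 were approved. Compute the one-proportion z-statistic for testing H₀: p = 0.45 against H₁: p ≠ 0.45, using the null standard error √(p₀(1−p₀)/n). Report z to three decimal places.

z = 7.431

Sample proportion p̂ = 480/830 = 0.57831.
Null standard error: √(0.45·0.55/830) = √0.000298193 = 0.017268.
z = (0.57831 − 0.45)/0.017268 = 0.12831/0.017268 = 7.431.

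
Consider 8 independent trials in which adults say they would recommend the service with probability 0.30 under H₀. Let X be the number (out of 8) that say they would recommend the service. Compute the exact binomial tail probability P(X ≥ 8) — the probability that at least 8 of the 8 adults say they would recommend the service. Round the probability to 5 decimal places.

P = 0.00007

X ~ Binomial(n=8, p=0.30).
P(X ≥ 8) = C(8,8)·0.30^8·0.70^0.
= 0.000066 = 0.00007.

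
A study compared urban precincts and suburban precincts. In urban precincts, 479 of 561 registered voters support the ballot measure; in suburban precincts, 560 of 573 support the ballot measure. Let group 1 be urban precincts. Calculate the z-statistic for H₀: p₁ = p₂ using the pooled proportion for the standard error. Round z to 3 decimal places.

Sample proportions: p̂₁ = 479/561 = 0.85383 and p̂₂ = 560/573 = 0.97731.
Pooled p̂ = (479+560)/(561+573) = 1039/1134 = 0.91623.
Pooled SE = √[0.0767561·0.00352773] ≈ 0.016455.
z = -0.12348/0.016455 = -7.504.

z = -7.504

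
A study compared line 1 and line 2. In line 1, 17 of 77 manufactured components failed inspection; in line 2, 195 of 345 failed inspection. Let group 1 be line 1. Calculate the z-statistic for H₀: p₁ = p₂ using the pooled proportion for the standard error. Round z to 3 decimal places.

z = -5.466

Sample proportions: p̂₁ = 17/77 = 0.22078 and p̂₂ = 195/345 = 0.56522.
Pooling: p̂ = 212/422 = 0.50237.
Pooled SE = √[0.2499944·0.01588556] ≈ 0.063018.
z = -0.34444/0.063018 = -5.466.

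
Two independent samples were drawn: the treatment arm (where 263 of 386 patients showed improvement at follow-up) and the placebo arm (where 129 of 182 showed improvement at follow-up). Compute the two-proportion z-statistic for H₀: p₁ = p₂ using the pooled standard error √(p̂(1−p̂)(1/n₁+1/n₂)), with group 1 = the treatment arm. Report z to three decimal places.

Sample proportions: p̂₁ = 263/386 = 0.68135 and p̂₂ = 129/182 = 0.70879.
Pooling: p̂ = 392/568 = 0.69014.
SE = √[p̂(1−p̂)(1/n₁+1/n₂)] = √[0.69014·0.30986·(1/386+1/182)] ≈ 0.041581.
z = -0.02744/0.041581 = -0.660.

z = -0.660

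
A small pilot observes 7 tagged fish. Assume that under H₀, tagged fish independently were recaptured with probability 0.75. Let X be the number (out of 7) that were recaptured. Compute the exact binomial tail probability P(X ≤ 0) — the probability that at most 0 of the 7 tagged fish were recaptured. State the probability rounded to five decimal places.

X ~ Binomial(n=7, p=0.75).
P(X ≤ 0) = C(7,0)·0.75^0·0.25^7.
= 0.000061 = 0.00006.

P = 0.00006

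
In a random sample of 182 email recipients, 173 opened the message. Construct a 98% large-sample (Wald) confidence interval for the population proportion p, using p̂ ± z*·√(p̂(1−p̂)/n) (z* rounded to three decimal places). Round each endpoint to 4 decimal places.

p̂ = 173/182 = 0.95055.
Standard error of p̂: √(0.047005/182) = √0.000258270 = 0.016071.
z* = 2.326 at the 98% level.
Margin of error: 2.326 × 0.016071 = 0.03738.
So the interval runs from 0.9132 to 0.9879.

(0.9132, 0.9879)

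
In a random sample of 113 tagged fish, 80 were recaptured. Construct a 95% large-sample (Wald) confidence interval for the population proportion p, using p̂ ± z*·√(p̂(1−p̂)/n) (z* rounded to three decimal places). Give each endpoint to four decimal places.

Sample proportion p̂ = 80/113 = 0.70796.
SE = √(p̂(1−p̂)/n) = √(0.206751/113) = 0.042774.
z* = 1.960 at the 95% level.
Margin = 1.960·0.042774 = 0.08384.
CI: 0.70796 ± 0.08384 = (0.6241, 0.7918).

(0.6241, 0.7918)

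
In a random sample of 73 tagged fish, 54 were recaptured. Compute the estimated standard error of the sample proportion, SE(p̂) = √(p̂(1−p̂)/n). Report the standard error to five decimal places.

SE = 0.05136

Sample proportion p̂ = 54/73 = 0.73973.
p̂(1−p̂) = 0.73973·0.26027 = 0.192530.
SE = √(0.192530/73) = 0.05136.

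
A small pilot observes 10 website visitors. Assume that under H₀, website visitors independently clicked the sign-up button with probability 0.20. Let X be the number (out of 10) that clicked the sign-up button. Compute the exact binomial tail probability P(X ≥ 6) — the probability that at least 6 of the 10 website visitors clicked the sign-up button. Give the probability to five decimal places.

X ~ Binomial(n=10, p=0.20).
P(X ≥ 6) = Σ_{j=6}^{10} C(10,j)·0.20^j·0.80^{10−j}.
= 0.005505 + 0.000786 + 0.000074 + 0.000004 + 0.000000 = 0.00637.

P = 0.00637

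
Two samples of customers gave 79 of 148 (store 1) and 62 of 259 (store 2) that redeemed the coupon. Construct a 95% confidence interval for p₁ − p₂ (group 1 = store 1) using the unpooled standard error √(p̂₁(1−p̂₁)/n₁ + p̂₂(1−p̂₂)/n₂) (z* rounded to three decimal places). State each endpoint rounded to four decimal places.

p̂₁ = 79/148 = 0.53378, p̂₂ = 62/259 = 0.23938; p̂₁ − p̂₂ = 0.29440.
Unpooled SE = √(p̂₁(1−p̂₁)/n₁ + p̂₂(1−p̂₂)/n₂) = √(0.001681477 + 0.000703005) = 0.048831.
z* = 1.960 at the 95% level. Margin = 1.960·0.048831 = 0.09571.
So the interval runs from 0.1987 to 0.3901.

(0.1987, 0.3901)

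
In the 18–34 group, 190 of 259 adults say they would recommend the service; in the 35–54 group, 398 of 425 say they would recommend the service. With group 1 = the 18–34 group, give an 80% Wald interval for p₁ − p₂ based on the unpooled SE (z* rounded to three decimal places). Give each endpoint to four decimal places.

(-0.2412, -0.1645)

p̂₁ = 190/259 = 0.73359, p̂₂ = 398/425 = 0.93647; p̂₁ − p̂₂ = -0.20288.
Unpooled SE = √(p̂₁(1−p̂₁)/n₁ + p̂₂(1−p̂₂)/n₂) = √(0.000754577 + 0.000139985) = 0.029909.
The 80% critical value is z* = 1.282. Margin of error = 0.03834.
So the interval runs from -0.2412 to -0.1645.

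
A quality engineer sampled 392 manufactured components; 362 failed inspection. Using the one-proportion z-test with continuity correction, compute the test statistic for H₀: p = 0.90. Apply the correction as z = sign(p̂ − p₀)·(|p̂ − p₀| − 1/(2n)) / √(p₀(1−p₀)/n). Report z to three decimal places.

p̂ = 362/392 = 0.92347. p̂ − p₀ = 0.023469.
Continuity correction 1/(2n) = 1/784 = 0.001276.
Corrected numerator: |0.023469| − 0.001276 = 0.022193.
Null standard error: √(0.90·0.10/392) = √0.000229592 = 0.015152.
z = (+)0.022193/0.015152 = 1.465.

z = 1.465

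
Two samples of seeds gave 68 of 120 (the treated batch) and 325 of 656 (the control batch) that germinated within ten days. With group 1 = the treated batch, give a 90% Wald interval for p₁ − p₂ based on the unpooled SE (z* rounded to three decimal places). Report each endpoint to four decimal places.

(-0.0098, 0.1523)

p̂₁ = 0.56667, p̂₂ = 0.49543, so the observed difference is 0.07124.
SE = √(0.002046296 + 0.000381066) = √0.002427362 = 0.049268.
For 90% confidence, z* = 1.645. Margin = 1.645·0.049268 = 0.08105.
Interval: 0.07124 ± 0.08105 → (-0.0098, 0.1523).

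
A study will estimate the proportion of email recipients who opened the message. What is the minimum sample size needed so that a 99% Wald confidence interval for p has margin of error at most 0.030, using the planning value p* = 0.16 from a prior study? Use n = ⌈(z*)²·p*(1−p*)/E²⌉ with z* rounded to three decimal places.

For 99% confidence, z* = 2.576.
p*(1−p*) = 0.1344.
(z*)²·p*(1−p*)/E² = 6.635776·0.1344/0.000900 = 990.943.
⌈990.943⌉ = 991.

n = 991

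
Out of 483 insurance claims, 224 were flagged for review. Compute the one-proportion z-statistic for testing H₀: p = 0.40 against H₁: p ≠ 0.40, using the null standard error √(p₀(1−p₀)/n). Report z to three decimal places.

p̂ = 224/483 = 0.46377.
Under H₀, SE = √(p₀(1−p₀)/n) = √(0.40·0.60/483) = √0.000496894 = 0.022291.
z = (p̂ − p₀)/SE = (0.46377 − 0.40)/0.022291 = 2.861.

z = 2.861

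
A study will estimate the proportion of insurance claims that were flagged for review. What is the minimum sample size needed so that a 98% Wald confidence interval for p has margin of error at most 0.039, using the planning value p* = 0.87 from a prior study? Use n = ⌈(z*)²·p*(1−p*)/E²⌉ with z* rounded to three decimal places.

z* = 2.326 at the 98% level.
p*(1−p*) = 0.1131.
Required n before rounding: 5.410276 × 0.1131 / 0.039² = 402.303.
Rounding up, n = 403.

n = 403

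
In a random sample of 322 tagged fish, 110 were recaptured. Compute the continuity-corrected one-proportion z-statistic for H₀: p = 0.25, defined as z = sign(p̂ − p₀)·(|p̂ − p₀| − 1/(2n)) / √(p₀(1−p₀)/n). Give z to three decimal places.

z = 3.732

The sample proportion is 110/322 = 0.34161. p̂ − p₀ = 0.091615.
1/(2n) = 0.001553.
Corrected numerator: |0.091615| − 0.001553 = 0.090062.
Under H₀, SE = √(p₀(1−p₀)/n) = √(0.25·0.75/322) = √0.000582298 = 0.024131.
z = (+)0.090062/0.024131 = 3.732.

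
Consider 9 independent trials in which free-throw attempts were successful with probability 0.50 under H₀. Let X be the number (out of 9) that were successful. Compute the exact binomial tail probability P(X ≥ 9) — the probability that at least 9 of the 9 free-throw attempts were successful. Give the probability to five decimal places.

X ~ Binomial(n=9, p=0.50).
P(X ≥ 9) = C(9,9)·0.50^9·0.50^0.
= 0.001953 = 0.00195.

P = 0.00195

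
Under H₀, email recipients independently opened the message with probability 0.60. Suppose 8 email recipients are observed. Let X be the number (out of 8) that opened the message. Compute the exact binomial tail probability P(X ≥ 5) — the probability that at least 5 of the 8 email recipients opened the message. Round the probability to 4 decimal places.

X is binomial with n = 8 and p = 0.60.
P(X ≥ 5) = C(8,5)·0.60^5·0.40^3 + C(8,6)·0.60^6·0.40^2 + C(8,7)·0.60^7·0.40^1 + C(8,8)·0.60^8·0.40^0.
= 0.278692 + 0.209019 + 0.089580 + 0.016796 = 0.5941.

P = 0.5941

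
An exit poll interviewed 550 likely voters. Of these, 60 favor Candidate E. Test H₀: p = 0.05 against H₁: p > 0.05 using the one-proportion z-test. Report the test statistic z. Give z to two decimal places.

p̂ = 60/550 = 0.10909.
Null standard error: √(0.05·0.95/550) = √0.000086364 = 0.009293.
z = (p̂ − p₀)/SE = (0.10909 − 0.05)/0.009293 = 6.36.

z = 6.36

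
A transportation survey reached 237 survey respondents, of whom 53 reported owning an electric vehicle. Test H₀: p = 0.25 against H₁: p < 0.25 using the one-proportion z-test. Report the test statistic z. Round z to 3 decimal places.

With x = 53 successes in n = 237, p̂ = 0.22363.
SE₀ = √(0.25·0.75/237) = 0.028127.
z = (0.22363 − 0.25)/0.028127 = -0.02637/0.028127 = -0.938.

z = -0.938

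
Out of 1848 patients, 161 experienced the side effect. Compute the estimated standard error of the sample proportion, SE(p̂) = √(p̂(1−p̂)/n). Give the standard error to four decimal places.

SE = 0.0066

With x = 161 successes in n = 1848, p̂ = 0.08712.
p̂(1−p̂) = 0.08712·0.91288 = 0.079530.
Dividing by n and taking the root: √0.000043036 = 0.0066.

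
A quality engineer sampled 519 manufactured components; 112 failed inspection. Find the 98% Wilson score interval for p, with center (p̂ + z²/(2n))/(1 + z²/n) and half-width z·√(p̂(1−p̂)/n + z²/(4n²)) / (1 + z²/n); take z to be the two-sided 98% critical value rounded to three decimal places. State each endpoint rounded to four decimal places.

p̂ = 112/519 = 0.21580; z = 2.326, so z² = 5.410276.
1 + z²/n = 1.010424.
Center = (0.21580 + 0.005212)/1.010424 = 0.21873.
Radicand: p̂(1−p̂)/n + z²/(4n²) = 0.000326070 + 0.000005021 = 0.000331091.
Half-width = 2.326·√0.000331091/1.010424 = 0.04189.
Interval: 0.21873 ± 0.04189 → (0.1768, 0.2606).

(0.1768, 0.2606)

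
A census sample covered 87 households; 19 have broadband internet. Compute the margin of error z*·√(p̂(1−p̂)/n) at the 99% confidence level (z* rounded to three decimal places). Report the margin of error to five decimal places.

The sample proportion is 19/87 = 0.21839.
SE = √(p̂(1−p̂)/n) = √(0.170696/87) = 0.044295.
The 99% critical value is z* = 2.576.
Margin of error = z*·SE = 2.576 × 0.044295 = 0.11410.

ME = 0.11410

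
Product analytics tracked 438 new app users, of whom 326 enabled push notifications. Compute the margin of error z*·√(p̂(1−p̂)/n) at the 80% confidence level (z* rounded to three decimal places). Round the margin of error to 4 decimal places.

ME = 0.0267

p̂ = 326/438 = 0.74429.
SE = √(p̂(1−p̂)/n) = √(0.190321/438) = 0.020845.
z* = 1.282 at the 80% level.
Margin of error = z*·SE = 1.282 × 0.020845 = 0.0267.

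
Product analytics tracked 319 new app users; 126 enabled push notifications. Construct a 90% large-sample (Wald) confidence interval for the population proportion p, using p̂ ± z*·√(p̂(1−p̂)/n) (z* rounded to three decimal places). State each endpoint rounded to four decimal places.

(0.3500, 0.4400)

p̂ = 126/319 = 0.39498.
SE(p̂) = √(0.39498·0.60502/319) = 0.027370.
For 90% confidence, z* = 1.645.
Margin = 1.645·0.027370 = 0.04502.
CI: 0.39498 ± 0.04502 = (0.3500, 0.4400).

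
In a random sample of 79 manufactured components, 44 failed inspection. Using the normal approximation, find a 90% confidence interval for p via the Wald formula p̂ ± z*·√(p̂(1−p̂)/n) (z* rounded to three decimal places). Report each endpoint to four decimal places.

With x = 44 successes in n = 79, p̂ = 0.55696.
Standard error of p̂: √(0.246755/79) = √0.003123485 = 0.055888.
The 90% critical value is z* = 1.645.
Margin = 1.645·0.055888 = 0.09194.
Interval: 0.55696 ± 0.09194 → (0.4650, 0.6489).

(0.4650, 0.6489)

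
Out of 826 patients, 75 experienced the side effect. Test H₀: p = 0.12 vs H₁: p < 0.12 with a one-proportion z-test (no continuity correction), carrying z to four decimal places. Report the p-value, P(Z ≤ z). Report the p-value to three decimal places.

p-value = 0.005

The sample proportion is 75/826 = 0.09080.
SE₀ = √(0.12·0.88/826) = 0.011307.
z = (p̂ − p₀)/SE = (75/826 − 0.12)/0.011307 ≈ -2.5826.
p-value = P(Z ≤ z) with z = -2.5826 → 0.005.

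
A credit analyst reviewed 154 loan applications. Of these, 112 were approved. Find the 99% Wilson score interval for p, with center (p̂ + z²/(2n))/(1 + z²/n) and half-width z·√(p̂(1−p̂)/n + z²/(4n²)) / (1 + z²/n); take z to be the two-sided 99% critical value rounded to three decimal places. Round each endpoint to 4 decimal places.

p̂ = 112/154 = 0.72727; z = 2.576, so z² = 6.635776.
1 + z²/n = 1.043089.
Center = (0.72727 + 0.021545)/1.043089 = 0.71788.
Radicand: p̂(1−p̂)/n + z²/(4n²) = 0.001287968 + 0.000069950 = 0.001357918.
Half-width = z·√(radicand)/denom = 2.576·0.036850/1.043089 = 0.09100.
CI: 0.71788 ± 0.09100 = (0.6269, 0.8089).

(0.6269, 0.8089)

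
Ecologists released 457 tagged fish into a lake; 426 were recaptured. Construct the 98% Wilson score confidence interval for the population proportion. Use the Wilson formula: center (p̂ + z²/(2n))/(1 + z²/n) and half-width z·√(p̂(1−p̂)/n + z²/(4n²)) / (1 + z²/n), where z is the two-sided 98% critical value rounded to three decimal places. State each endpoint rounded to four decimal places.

Here p̂ = 426/457 = 0.93217 and z = 2.326 (z² = 5.410276).
Denominator 1 + z²/n = 1 + 5.410276/457 = 1.011839.
Adjusted center: (0.93217 + z²/(2n))/1.011839 = 0.92711.
Radicand: p̂(1−p̂)/n + z²/(4n²) = 0.000138364 + 0.000006476 = 0.000144840.
Half-width = z·√(radicand)/denom = 2.326·0.012035/1.011839 = 0.02767.
Interval: 0.92711 ± 0.02767 → (0.8994, 0.9548).

(0.8994, 0.9548)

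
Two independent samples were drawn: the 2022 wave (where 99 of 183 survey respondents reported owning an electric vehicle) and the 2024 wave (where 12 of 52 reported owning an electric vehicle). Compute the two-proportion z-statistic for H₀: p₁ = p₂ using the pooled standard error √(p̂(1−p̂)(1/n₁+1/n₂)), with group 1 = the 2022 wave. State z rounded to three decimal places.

z = 3.954

Sample proportions: p̂₁ = 99/183 = 0.54098 and p̂₂ = 12/52 = 0.23077.
Pooled p̂ = (99+12)/(183+52) = 111/235 = 0.47234.
SE = √[p̂(1−p̂)(1/n₁+1/n₂)] = √[0.47234·0.52766·(1/183+1/52)] ≈ 0.078453.
z = 0.31021/0.078453 = 3.954.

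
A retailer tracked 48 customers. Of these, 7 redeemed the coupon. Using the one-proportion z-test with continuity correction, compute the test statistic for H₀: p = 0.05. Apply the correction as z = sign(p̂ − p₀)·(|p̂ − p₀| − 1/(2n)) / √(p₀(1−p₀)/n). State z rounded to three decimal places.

The sample proportion is 7/48 = 0.14583. p̂ − p₀ = 0.095833.
Continuity correction 1/(2n) = 1/96 = 0.010417.
Corrected numerator: |0.095833| − 0.010417 = 0.085416.
SE₀ = √(0.05·0.95/48) = 0.031458.
z = +0.085416/0.031458 = 2.715.

z = 2.715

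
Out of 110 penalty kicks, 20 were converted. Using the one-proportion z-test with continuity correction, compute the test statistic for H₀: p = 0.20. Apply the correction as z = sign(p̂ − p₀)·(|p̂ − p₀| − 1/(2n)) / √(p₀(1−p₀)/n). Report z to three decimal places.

With x = 20 successes in n = 110, p̂ = 0.18182. p̂ − p₀ = -0.018182.
Continuity correction 1/(2n) = 1/220 = 0.004545.
Corrected numerator: |-0.018182| − 0.004545 = 0.013637.
SE₀ = √(0.20·0.80/110) = 0.038139.
z = (−)0.013637/0.038139 = -0.358.

z = -0.358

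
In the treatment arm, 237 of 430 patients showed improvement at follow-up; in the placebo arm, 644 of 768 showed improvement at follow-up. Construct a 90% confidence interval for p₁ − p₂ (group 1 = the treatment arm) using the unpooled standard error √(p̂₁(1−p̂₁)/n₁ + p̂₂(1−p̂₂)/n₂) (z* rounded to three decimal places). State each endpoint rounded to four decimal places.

p̂₁ = 237/430 = 0.55116, p̂₂ = 644/768 = 0.83854; p̂₁ − p̂₂ = -0.28738.
SE = √(0.000575308 + 0.000176288) = √0.000751596 = 0.027415.
The 90% critical value is z* = 1.645. Margin = 1.645·0.027415 = 0.04510.
So the interval runs from -0.3325 to -0.2423.

(-0.3325, -0.2423)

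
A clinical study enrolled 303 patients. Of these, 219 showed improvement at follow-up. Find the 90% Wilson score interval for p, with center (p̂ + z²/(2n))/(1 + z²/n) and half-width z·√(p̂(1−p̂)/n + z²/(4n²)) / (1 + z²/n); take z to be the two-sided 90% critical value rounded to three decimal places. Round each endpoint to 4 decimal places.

Here p̂ = 219/303 = 0.72277 and z = 1.645 (z² = 2.706025).
Denominator 1 + z²/n = 1 + 2.706025/303 = 1.008931.
Center = (0.72277 + 0.004465)/1.008931 = 0.72080.
Radicand: p̂(1−p̂)/n + z²/(4n²) = 0.000661295 + 0.000007369 = 0.000668664.
Half-width = 1.645·√0.000668664/1.008931 = 0.04216.
Interval: 0.72080 ± 0.04216 → (0.6786, 0.7630).

(0.6786, 0.7630)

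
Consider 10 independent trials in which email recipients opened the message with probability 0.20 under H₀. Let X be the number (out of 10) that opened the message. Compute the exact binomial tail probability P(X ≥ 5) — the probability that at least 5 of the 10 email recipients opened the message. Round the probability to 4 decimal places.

P = 0.0328

X is binomial with n = 10 and p = 0.20.
P(X ≥ 5) = Σ_{j=5}^{10} C(10,j)·0.20^j·0.80^{10−j}.
= 0.026424 + 0.005505 + 0.000786 + 0.000074 + 0.000004 + 0.000000 = 0.0328.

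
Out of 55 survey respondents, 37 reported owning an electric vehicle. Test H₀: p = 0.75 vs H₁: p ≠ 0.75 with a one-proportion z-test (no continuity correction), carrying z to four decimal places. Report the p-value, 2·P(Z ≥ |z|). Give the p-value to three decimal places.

With x = 37 successes in n = 55, p̂ = 0.67273.
SE₀ = √(0.75·0.25/55) = 0.058387.
z = (p̂ − p₀)/SE = (37/55 − 0.75)/0.058387 ≈ -1.3234.
p-value = 2·P(Z ≥ |z|) with z = -1.3234 → 0.186.

p-value = 0.186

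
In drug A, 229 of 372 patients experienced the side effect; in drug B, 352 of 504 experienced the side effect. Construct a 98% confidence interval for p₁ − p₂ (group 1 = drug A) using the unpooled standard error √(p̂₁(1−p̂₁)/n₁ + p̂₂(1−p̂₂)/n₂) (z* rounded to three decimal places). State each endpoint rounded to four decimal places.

p̂₁ = 0.61559, p̂₂ = 0.69841, so the observed difference is -0.08282.
Unpooled SE = √(p̂₁(1−p̂₁)/n₁ + p̂₂(1−p̂₂)/n₂) = √(0.000636125 + 0.000417921) = 0.032466.
The 98% critical value is z* = 2.326. Margin = 2.326·0.032466 = 0.07552.
Interval: -0.08282 ± 0.07552 → (-0.1583, -0.0073).

(-0.1583, -0.0073)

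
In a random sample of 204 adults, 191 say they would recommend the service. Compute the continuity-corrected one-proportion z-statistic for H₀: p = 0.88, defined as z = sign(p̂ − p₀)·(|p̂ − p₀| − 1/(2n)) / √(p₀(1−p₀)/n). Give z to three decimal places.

z = 2.366

Sample proportion p̂ = 191/204 = 0.93627. p̂ − p₀ = 0.056275.
1/(2n) = 0.002451.
Corrected numerator: |0.056275| − 0.002451 = 0.053824.
Null standard error: √(0.88·0.12/204) = √0.000517647 = 0.022752.
z = +0.053824/0.022752 = 2.366.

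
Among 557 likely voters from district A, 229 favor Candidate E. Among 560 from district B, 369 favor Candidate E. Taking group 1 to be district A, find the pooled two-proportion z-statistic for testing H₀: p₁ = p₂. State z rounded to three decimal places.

Sample proportions: p̂₁ = 229/557 = 0.41113 and p̂₂ = 369/560 = 0.65893.
Pooled p̂ = (229+369)/(557+560) = 598/1117 = 0.53536.
Pooled SE = √[0.2487495·0.00358105] ≈ 0.029846.
z = (p̂₁ − p̂₂)/SE = (0.41113 − 0.65893)/0.029846 = -0.24780/0.029846 = -8.303.

z = -8.303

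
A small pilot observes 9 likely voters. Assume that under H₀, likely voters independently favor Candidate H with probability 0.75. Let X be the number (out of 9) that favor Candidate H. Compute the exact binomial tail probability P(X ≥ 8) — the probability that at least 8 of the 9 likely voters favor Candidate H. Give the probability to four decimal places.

X ~ Binomial(n=9, p=0.75).
P(X ≥ 8) = C(9,8)·0.75^8·0.25^1 + C(9,9)·0.75^9·0.25^0.
= 0.225254 + 0.075085 = 0.3003.

P = 0.3003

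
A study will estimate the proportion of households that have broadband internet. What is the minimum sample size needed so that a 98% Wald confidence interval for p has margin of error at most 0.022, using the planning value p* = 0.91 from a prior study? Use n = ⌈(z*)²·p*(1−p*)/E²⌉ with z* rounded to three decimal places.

The 98% critical value is z* = 2.326.
p*(1−p*) = 0.91·0.09 = 0.0819.
(z*)²·p*(1−p*)/E² = 5.410276·0.0819/0.000484 = 915.499.
Rounding up, n = 916.

n = 916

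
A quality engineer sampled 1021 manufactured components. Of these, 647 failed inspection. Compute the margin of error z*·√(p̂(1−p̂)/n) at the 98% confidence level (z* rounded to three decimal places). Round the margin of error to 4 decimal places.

ME = 0.0351

p̂ = 647/1021 = 0.63369.
Standard error of p̂: √(0.232126/1021) = √0.000227352 = 0.015078.
The 98% critical value is z* = 2.326.
So ME = 0.0351.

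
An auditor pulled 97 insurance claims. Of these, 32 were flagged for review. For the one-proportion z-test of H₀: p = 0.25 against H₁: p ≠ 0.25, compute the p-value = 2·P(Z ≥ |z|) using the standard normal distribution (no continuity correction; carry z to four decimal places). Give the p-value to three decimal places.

The sample proportion is 32/97 = 0.32990.
Under H₀, SE = √(p₀(1−p₀)/n) = √(0.25·0.75/97) = √0.001932990 = 0.043966.
Test statistic (full precision, shown to 4 dp): z = (32/97 − 0.25)/SE₀ ≈ 1.8173.
p-value = 2·P(Z ≥ |z|) with z = 1.8173 → 0.069.

p-value = 0.069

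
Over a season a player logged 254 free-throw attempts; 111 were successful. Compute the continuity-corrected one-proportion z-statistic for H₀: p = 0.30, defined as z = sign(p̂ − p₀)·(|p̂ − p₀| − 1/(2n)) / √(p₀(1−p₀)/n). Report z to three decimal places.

Sample proportion p̂ = 111/254 = 0.43701. p̂ − p₀ = 0.137008.
Continuity correction 1/(2n) = 1/508 = 0.001969.
Corrected numerator: |0.137008| − 0.001969 = 0.135039.
SE₀ = √(0.30·0.70/254) = 0.028754.
z = (+)0.135039/0.028754 = 4.696.

z = 4.696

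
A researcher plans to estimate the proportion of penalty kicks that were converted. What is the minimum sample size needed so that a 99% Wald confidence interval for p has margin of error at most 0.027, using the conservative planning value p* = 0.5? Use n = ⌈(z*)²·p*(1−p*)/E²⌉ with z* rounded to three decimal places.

n = 2276

z* = 2.576 at the 99% level.
p*(1−p*) = 0.2500.
Required n before rounding: 6.635776 × 0.2500 / 0.027² = 2275.643.
⌈2275.643⌉ = 2276.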